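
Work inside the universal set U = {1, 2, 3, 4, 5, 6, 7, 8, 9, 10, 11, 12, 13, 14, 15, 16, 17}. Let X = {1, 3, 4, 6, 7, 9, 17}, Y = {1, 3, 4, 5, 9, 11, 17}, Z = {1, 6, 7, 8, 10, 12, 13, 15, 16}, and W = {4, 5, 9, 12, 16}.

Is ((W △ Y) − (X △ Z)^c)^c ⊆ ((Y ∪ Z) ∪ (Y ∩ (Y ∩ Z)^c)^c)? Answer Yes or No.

W △ Y = {1, 3, 11, 12, 16, 17}
X △ Z = {3, 4, 8, 9, 10, 12, 13, 15, 16, 17}
(X △ Z)^c = {1, 2, 5, 6, 7, 11, 14}
(W △ Y) − (X △ Z)^c = {3, 12, 16, 17}
((W △ Y) − (X △ Z)^c)^c = {1, 2, 4, 5, 6, 7, 8, 9, 10, 11, 13, 14, 15}
Y ∪ Z = {1, 3, 4, 5, 6, 7, 8, 9, 10, 11, 12, 13, 15, 16, 17}
Y ∩ Z = {1}
(Y ∩ Z)^c = {2, 3, 4, 5, 6, 7, 8, 9, 10, 11, 12, 13, 14, 15, 16, 17}
Y ∩ (Y ∩ Z)^c = {3, 4, 5, 9, 11, 17}
(Y ∩ (Y ∩ Z)^c)^c = {1, 2, 6, 7, 8, 10, 12, 13, 14, 15, 16}
(Y ∪ Z) ∪ (Y ∩ (Y ∩ Z)^c)^c = {1, 2, 3, 4, 5, 6, 7, 8, 9, 10, 11, 12, 13, 14, 15, 16, 17}
Every element of {1, 2, 4, 5, 6, 7, 8, 9, 10, 11, 13, 14, 15} is in {1, 2, 3, 4, 5, 6, 7, 8, 9, 10, 11, 12, 13, 14, 15, 16, 17}, so ((W △ Y) − (X △ Z)^c)^c ⊆ (Y ∪ Z) ∪ (Y ∩ (Y ∩ Z)^c)^c.

Yes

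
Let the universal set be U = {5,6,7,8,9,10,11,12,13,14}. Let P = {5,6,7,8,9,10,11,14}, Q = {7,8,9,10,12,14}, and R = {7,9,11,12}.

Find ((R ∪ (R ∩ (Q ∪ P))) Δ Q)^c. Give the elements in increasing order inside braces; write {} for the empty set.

Q ∪ P = {5,6,7,8,9,10,11,12,14}
R ∩ (Q ∪ P) = {7,9,11,12}
R ∪ (R ∩ (Q ∪ P)) = {7,9,11,12}
(R ∪ (R ∩ (Q ∪ P))) Δ Q = {8,10,11,14}
((R ∪ (R ∩ (Q ∪ P))) Δ Q)^c = {5,6,7,9,12,13}

{5,6,7,9,12,13}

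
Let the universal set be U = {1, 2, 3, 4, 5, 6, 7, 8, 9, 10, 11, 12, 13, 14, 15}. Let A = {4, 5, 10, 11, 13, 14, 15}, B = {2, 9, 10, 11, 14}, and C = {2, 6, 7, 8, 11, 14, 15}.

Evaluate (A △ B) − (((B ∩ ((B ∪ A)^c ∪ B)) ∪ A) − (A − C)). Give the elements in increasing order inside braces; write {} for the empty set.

A △ B = {2, 4, 5, 9, 13, 15}
B ∪ A = {2, 4, 5, 9, 10, 11, 13, 14, 15}
(B ∪ A)^c = {1, 3, 6, 7, 8, 12}
(B ∪ A)^c ∪ B = {1, 2, 3, 6, 7, 8, 9, 10, 11, 12, 14}
B ∩ ((B ∪ A)^c ∪ B) = {2, 9, 10, 11, 14}
(B ∩ ((B ∪ A)^c ∪ B)) ∪ A = {2, 4, 5, 9, 10, 11, 13, 14, 15}
A − C = {4, 5, 10, 13}
((B ∩ ((B ∪ A)^c ∪ B)) ∪ A) − (A − C) = {2, 9, 11, 14, 15}
(A △ B) − (((B ∩ ((B ∪ A)^c ∪ B)) ∪ A) − (A − C)) = {4, 5, 13}

{4, 5, 13}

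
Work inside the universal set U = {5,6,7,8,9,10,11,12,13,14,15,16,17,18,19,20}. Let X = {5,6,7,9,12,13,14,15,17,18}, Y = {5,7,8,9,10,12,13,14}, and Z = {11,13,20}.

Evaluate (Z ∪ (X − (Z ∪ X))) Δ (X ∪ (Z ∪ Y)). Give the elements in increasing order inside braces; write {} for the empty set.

Z ∪ X = {5,6,7,9,11,12,13,14,15,17,18,20}
X − (Z ∪ X) = {}
Z ∪ (X − (Z ∪ X)) = {11,13,20}
Z ∪ Y = {5,7,8,9,10,11,12,13,14,20}
X ∪ (Z ∪ Y) = {5,6,7,8,9,10,11,12,13,14,15,17,18,20}
(Z ∪ (X − (Z ∪ X))) Δ (X ∪ (Z ∪ Y)) = {5,6,7,8,9,10,12,14,15,17,18}

{5,6,7,8,9,10,12,14,15,17,18}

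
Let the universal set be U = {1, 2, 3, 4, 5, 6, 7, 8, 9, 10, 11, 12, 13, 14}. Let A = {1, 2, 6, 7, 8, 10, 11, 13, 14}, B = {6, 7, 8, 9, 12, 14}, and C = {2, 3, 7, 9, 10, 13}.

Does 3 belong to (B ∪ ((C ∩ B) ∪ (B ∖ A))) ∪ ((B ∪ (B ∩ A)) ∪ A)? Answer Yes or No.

3 ∈ C and 3 ∉ B, so 3 ∉ C ∩ B
3 ∉ B and 3 ∉ A, so 3 ∉ B ∖ A
3 ∉ (C ∩ B) and 3 ∉ (B ∖ A), so 3 ∉ (C ∩ B) ∪ (B ∖ A)
3 ∉ B and 3 ∉ ((C ∩ B) ∪ (B ∖ A)), so 3 ∉ B ∪ ((C ∩ B) ∪ (B ∖ A))
3 ∉ B and 3 ∉ A, so 3 ∉ B ∩ A
3 ∉ B and 3 ∉ (B ∩ A), so 3 ∉ B ∪ (B ∩ A)
3 ∉ (B ∪ (B ∩ A)) and 3 ∉ A, so 3 ∉ (B ∪ (B ∩ A)) ∪ A
3 ∉ (B ∪ ((C ∩ B) ∪ (B ∖ A))) and 3 ∉ ((B ∪ (B ∩ A)) ∪ A), so 3 ∉ (B ∪ ((C ∩ B) ∪ (B ∖ A))) ∪ ((B ∪ (B ∩ A)) ∪ A)

No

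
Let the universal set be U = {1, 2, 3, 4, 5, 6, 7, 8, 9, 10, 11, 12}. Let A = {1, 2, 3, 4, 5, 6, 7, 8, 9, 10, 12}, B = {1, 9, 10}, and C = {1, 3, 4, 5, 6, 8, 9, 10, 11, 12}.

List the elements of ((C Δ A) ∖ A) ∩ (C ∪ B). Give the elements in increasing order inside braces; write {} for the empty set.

C Δ A = {2, 7, 11}
(C Δ A) ∖ A = {11}
C ∪ B = {1, 3, 4, 5, 6, 8, 9, 10, 11, 12}
((C Δ A) ∖ A) ∩ (C ∪ B) = {11}

{11}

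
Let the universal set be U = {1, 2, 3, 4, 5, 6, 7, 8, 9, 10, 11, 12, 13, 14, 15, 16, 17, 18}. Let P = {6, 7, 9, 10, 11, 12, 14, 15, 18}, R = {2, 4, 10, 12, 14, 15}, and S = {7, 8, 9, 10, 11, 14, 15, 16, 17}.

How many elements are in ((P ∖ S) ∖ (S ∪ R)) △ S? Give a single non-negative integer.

P ∖ S = {6, 12, 18}
S ∪ R = {2, 4, 7, 8, 9, 10, 11, 12, 14, 15, 16, 17}
(P ∖ S) ∖ (S ∪ R) = {6, 18}
((P ∖ S) ∖ (S ∪ R)) △ S = {6, 7, 8, 9, 10, 11, 14, 15, 16, 17, 18}
|((P ∖ S) ∖ (S ∪ R)) △ S| = 11

11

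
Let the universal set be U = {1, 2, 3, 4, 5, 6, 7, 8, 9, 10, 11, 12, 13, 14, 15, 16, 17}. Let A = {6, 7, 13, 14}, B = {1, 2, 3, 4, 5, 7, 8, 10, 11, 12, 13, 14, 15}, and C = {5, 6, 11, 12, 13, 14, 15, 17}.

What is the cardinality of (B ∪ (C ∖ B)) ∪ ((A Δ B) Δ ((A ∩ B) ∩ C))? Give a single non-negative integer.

C ∖ B = {6, 17}
B ∪ (C ∖ B) = {1, 2, 3, 4, 5, 6, 7, 8, 10, 11, 12, 13, 14, 15, 17}
A Δ B = {1, 2, 3, 4, 5, 6, 8, 10, 11, 12, 15}
A ∩ B = {7, 13, 14}
(A ∩ B) ∩ C = {13, 14}
(A Δ B) Δ ((A ∩ B) ∩ C) = {1, 2, 3, 4, 5, 6, 8, 10, 11, 12, 13, 14, 15}
(B ∪ (C ∖ B)) ∪ ((A Δ B) Δ ((A ∩ B) ∩ C)) = {1, 2, 3, 4, 5, 6, 7, 8, 10, 11, 12, 13, 14, 15, 17}
|(B ∪ (C ∖ B)) ∪ ((A Δ B) Δ ((A ∩ B) ∩ C))| = 15

15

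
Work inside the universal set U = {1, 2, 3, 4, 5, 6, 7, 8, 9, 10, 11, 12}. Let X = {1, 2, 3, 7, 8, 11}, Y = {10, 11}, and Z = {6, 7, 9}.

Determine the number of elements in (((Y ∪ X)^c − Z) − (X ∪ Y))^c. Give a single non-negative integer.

Y ∪ X = {1, 2, 3, 7, 8, 10, 11}
(Y ∪ X)^c = {4, 5, 6, 9, 12}
(Y ∪ X)^c − Z = {4, 5, 12}
X ∪ Y = {1, 2, 3, 7, 8, 10, 11}
((Y ∪ X)^c − Z) − (X ∪ Y) = {4, 5, 12}
(((Y ∪ X)^c − Z) − (X ∪ Y))^c = {1, 2, 3, 6, 7, 8, 9, 10, 11}
|(((Y ∪ X)^c − Z) − (X ∪ Y))^c| = 9

9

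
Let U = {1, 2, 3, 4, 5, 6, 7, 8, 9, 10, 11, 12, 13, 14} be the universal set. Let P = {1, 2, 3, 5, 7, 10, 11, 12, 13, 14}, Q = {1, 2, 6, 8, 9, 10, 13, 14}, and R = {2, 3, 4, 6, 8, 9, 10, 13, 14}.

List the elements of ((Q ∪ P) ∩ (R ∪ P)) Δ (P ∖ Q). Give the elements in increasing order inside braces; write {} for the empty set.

{1, 2, 6, 8, 9, 10, 13, 14}

Q ∪ P = {1, 2, 3, 5, 6, 7, 8, 9, 10, 11, 12, 13, 14}
R ∪ P = {1, 2, 3, 4, 5, 6, 7, 8, 9, 10, 11, 12, 13, 14}
(Q ∪ P) ∩ (R ∪ P) = {1, 2, 3, 5, 6, 7, 8, 9, 10, 11, 12, 13, 14}
P ∖ Q = {3, 5, 7, 11, 12}
((Q ∪ P) ∩ (R ∪ P)) Δ (P ∖ Q) = {1, 2, 6, 8, 9, 10, 13, 14}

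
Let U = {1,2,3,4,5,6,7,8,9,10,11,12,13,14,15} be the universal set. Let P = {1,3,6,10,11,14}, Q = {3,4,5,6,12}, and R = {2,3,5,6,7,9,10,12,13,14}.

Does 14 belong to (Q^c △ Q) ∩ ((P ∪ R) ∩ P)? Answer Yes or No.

Yes

14 ∉ Q, so 14 ∈ Q^c
14 ∈ Q^c and 14 ∉ Q, so 14 ∈ Q^c △ Q
14 ∈ P and 14 ∈ R, so 14 ∈ P ∪ R
14 ∈ (P ∪ R) and 14 ∈ P, so 14 ∈ (P ∪ R) ∩ P
14 ∈ (Q^c △ Q) and 14 ∈ ((P ∪ R) ∩ P), so 14 ∈ (Q^c △ Q) ∩ ((P ∪ R) ∩ P)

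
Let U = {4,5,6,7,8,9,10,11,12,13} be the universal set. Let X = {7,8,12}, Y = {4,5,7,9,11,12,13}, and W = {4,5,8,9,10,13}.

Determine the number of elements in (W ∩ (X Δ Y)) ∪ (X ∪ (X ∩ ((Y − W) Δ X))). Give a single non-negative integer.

X Δ Y = {4,5,8,9,11,13}
W ∩ (X Δ Y) = {4,5,8,9,13}
Y − W = {7,11,12}
(Y − W) Δ X = {8,11}
X ∩ ((Y − W) Δ X) = {8}
X ∪ (X ∩ ((Y − W) Δ X)) = {7,8,12}
(W ∩ (X Δ Y)) ∪ (X ∪ (X ∩ ((Y − W) Δ X))) = {4,5,7,8,9,12,13}
|(W ∩ (X Δ Y)) ∪ (X ∪ (X ∩ ((Y − W) Δ X)))| = 7

7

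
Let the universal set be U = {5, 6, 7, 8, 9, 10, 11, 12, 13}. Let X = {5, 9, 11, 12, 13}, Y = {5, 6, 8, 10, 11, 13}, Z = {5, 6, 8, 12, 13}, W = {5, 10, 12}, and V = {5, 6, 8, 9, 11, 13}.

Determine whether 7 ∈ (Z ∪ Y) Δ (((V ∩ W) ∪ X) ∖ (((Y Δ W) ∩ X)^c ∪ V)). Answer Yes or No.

No

7 ∉ Z and 7 ∉ Y, so 7 ∉ Z ∪ Y
7 ∉ V and 7 ∉ W, so 7 ∉ V ∩ W
7 ∉ (V ∩ W) and 7 ∉ X, so 7 ∉ (V ∩ W) ∪ X
7 ∉ Y and 7 ∉ W, so 7 ∉ Y Δ W
7 ∉ (Y Δ W) and 7 ∉ X, so 7 ∉ (Y Δ W) ∩ X
7 ∈ ((Y Δ W) ∩ X)^c since 7 ∉ ((Y Δ W) ∩ X)
7 ∈ ((Y Δ W) ∩ X)^c and 7 ∉ V, so 7 ∈ ((Y Δ W) ∩ X)^c ∪ V
7 ∉ ((V ∩ W) ∪ X) and 7 ∈ (((Y Δ W) ∩ X)^c ∪ V), so 7 ∉ ((V ∩ W) ∪ X) ∖ (((Y Δ W) ∩ X)^c ∪ V)
7 ∉ (Z ∪ Y) and 7 ∉ (((V ∩ W) ∪ X) ∖ (((Y Δ W) ∩ X)^c ∪ V)), so 7 ∉ (Z ∪ Y) Δ (((V ∩ W) ∪ X) ∖ (((Y Δ W) ∩ X)^c ∪ V))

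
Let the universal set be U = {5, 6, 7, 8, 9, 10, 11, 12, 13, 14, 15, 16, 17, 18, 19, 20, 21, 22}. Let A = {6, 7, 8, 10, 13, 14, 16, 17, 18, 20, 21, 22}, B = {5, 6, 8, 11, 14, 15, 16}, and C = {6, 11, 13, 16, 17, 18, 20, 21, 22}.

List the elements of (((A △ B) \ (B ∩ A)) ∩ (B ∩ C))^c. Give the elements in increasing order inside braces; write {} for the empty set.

{5, 6, 7, 8, 9, 10, 12, 13, 14, 15, 16, 17, 18, 19, 20, 21, 22}

A △ B = {5, 7, 10, 11, 13, 15, 17, 18, 20, 21, 22}
B ∩ A = {6, 8, 14, 16}
(A △ B) \ (B ∩ A) = {5, 7, 10, 11, 13, 15, 17, 18, 20, 21, 22}
B ∩ C = {6, 11, 16}
((A △ B) \ (B ∩ A)) ∩ (B ∩ C) = {11}
(((A △ B) \ (B ∩ A)) ∩ (B ∩ C))^c = {5, 6, 7, 8, 9, 10, 12, 13, 14, 15, 16, 17, 18, 19, 20, 21, 22}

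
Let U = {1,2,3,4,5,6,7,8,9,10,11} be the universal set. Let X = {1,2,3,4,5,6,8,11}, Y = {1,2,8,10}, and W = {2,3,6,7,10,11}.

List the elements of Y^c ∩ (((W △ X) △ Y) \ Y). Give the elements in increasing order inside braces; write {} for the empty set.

Y^c = {3,4,5,6,7,9,11}
W △ X = {1,4,5,7,8,10}
(W △ X) △ Y = {2,4,5,7}
((W △ X) △ Y) \ Y = {4,5,7}
Y^c ∩ (((W △ X) △ Y) \ Y) = {4,5,7}

{4,5,7}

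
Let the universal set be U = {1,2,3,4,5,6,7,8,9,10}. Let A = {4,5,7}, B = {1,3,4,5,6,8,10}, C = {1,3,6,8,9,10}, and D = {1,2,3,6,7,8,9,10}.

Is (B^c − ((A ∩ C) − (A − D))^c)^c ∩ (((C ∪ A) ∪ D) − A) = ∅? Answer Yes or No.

No

B^c = {2,7,9}
A ∩ C = {}
A − D = {4,5}
(A ∩ C) − (A − D) = {}
((A ∩ C) − (A − D))^c = {1,2,3,4,5,6,7,8,9,10}
B^c − ((A ∩ C) − (A − D))^c = {}
(B^c − ((A ∩ C) − (A − D))^c)^c = {1,2,3,4,5,6,7,8,9,10}
C ∪ A = {1,3,4,5,6,7,8,9,10}
(C ∪ A) ∪ D = {1,2,3,4,5,6,7,8,9,10}
((C ∪ A) ∪ D) − A = {1,2,3,6,8,9,10}
1 lies in both, so they are not disjoint.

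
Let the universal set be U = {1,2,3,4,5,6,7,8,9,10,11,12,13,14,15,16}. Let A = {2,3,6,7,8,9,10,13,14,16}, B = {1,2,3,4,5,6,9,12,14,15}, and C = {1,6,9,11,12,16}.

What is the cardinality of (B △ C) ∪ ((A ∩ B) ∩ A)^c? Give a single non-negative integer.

B △ C = {2,3,4,5,11,14,15,16}
A ∩ B = {2,3,6,9,14}
(A ∩ B) ∩ A = {2,3,6,9,14}
((A ∩ B) ∩ A)^c = {1,4,5,7,8,10,11,12,13,15,16}
(B △ C) ∪ ((A ∩ B) ∩ A)^c = {1,2,3,4,5,7,8,10,11,12,13,14,15,16}
|(B △ C) ∪ ((A ∩ B) ∩ A)^c| = 14

14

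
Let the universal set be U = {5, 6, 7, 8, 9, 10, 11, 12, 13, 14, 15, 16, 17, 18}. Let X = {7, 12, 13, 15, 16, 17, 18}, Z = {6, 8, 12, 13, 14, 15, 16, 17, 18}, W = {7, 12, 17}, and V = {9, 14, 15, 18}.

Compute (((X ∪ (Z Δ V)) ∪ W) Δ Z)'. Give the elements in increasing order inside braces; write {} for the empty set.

Z Δ V = {6, 8, 9, 12, 13, 16, 17}
X ∪ (Z Δ V) = {6, 7, 8, 9, 12, 13, 15, 16, 17, 18}
(X ∪ (Z Δ V)) ∪ W = {6, 7, 8, 9, 12, 13, 15, 16, 17, 18}
((X ∪ (Z Δ V)) ∪ W) Δ Z = {7, 9, 14}
(((X ∪ (Z Δ V)) ∪ W) Δ Z)' = {5, 6, 8, 10, 11, 12, 13, 15, 16, 17, 18}

{5, 6, 8, 10, 11, 12, 13, 15, 16, 17, 18}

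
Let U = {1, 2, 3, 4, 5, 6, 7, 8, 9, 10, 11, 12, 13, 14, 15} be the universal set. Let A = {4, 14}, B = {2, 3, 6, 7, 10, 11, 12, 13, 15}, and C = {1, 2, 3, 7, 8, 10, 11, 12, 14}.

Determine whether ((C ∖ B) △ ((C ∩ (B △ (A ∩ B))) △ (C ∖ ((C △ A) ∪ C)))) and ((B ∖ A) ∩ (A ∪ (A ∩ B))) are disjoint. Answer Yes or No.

Yes

C ∖ B = {1, 8, 14}
A ∩ B = {}
B △ (A ∩ B) = {2, 3, 6, 7, 10, 11, 12, 13, 15}
C ∩ (B △ (A ∩ B)) = {2, 3, 7, 10, 11, 12}
C △ A = {1, 2, 3, 4, 7, 8, 10, 11, 12}
(C △ A) ∪ C = {1, 2, 3, 4, 7, 8, 10, 11, 12, 14}
C ∖ ((C △ A) ∪ C) = {}
(C ∩ (B △ (A ∩ B))) △ (C ∖ ((C △ A) ∪ C)) = {2, 3, 7, 10, 11, 12}
(C ∖ B) △ ((C ∩ (B △ (A ∩ B))) △ (C ∖ ((C △ A) ∪ C))) = {1, 2, 3, 7, 8, 10, 11, 12, 14}
B ∖ A = {2, 3, 6, 7, 10, 11, 12, 13, 15}
A ∪ (A ∩ B) = {4, 14}
(B ∖ A) ∩ (A ∪ (A ∩ B)) = {}
{1, 2, 3, 7, 8, 10, 11, 12, 14} and {} share no elements.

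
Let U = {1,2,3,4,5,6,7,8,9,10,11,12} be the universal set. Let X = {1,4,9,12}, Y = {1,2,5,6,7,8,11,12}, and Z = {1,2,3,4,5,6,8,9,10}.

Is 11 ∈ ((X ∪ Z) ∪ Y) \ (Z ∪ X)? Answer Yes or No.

Yes

11 ∉ X and 11 ∉ Z, so 11 ∉ X ∪ Z
11 ∉ (X ∪ Z) and 11 ∈ Y, so 11 ∈ (X ∪ Z) ∪ Y
11 ∉ Z and 11 ∉ X, so 11 ∉ Z ∪ X
11 ∈ ((X ∪ Z) ∪ Y) and 11 ∉ (Z ∪ X), so 11 ∈ ((X ∪ Z) ∪ Y) \ (Z ∪ X)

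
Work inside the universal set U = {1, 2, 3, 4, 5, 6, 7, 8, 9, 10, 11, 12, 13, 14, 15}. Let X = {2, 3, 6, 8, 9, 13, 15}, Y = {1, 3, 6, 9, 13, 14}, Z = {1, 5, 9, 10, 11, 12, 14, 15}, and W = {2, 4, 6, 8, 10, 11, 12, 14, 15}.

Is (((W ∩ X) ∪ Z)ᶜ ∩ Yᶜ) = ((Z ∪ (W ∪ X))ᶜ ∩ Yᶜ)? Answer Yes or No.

W ∩ X = {2, 6, 8, 15}
(W ∩ X) ∪ Z = {1, 2, 5, 6, 8, 9, 10, 11, 12, 14, 15}
((W ∩ X) ∪ Z)ᶜ = {3, 4, 7, 13}
Yᶜ = {2, 4, 5, 7, 8, 10, 11, 12, 15}
((W ∩ X) ∪ Z)ᶜ ∩ Yᶜ = {4, 7}
W ∪ X = {2, 3, 4, 6, 8, 9, 10, 11, 12, 13, 14, 15}
Z ∪ (W ∪ X) = {1, 2, 3, 4, 5, 6, 8, 9, 10, 11, 12, 13, 14, 15}
(Z ∪ (W ∪ X))ᶜ = {7}
(Z ∪ (W ∪ X))ᶜ ∩ Yᶜ = {7}
4 ∈ ((W ∩ X) ∪ Z)ᶜ ∩ Yᶜ but 4 ∉ (Z ∪ (W ∪ X))ᶜ ∩ Yᶜ, so they differ.

No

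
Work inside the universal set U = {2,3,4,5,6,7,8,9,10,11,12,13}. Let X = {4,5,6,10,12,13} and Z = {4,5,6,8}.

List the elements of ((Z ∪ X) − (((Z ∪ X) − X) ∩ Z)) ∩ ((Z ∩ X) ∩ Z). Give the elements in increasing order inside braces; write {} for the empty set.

{4,5,6}

Z ∪ X = {4,5,6,8,10,12,13}
(Z ∪ X) − X = {8}
((Z ∪ X) − X) ∩ Z = {8}
(Z ∪ X) − (((Z ∪ X) − X) ∩ Z) = {4,5,6,10,12,13}
Z ∩ X = {4,5,6}
(Z ∩ X) ∩ Z = {4,5,6}
((Z ∪ X) − (((Z ∪ X) − X) ∩ Z)) ∩ ((Z ∩ X) ∩ Z) = {4,5,6}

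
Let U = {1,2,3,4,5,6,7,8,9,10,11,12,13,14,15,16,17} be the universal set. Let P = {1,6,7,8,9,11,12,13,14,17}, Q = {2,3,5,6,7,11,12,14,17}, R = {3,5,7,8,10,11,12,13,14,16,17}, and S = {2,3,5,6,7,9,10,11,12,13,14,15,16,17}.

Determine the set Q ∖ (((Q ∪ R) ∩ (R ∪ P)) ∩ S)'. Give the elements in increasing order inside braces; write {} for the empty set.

Q ∪ R = {2,3,5,6,7,8,10,11,12,13,14,16,17}
R ∪ P = {1,3,5,6,7,8,9,10,11,12,13,14,16,17}
(Q ∪ R) ∩ (R ∪ P) = {3,5,6,7,8,10,11,12,13,14,16,17}
((Q ∪ R) ∩ (R ∪ P)) ∩ S = {3,5,6,7,10,11,12,13,14,16,17}
(((Q ∪ R) ∩ (R ∪ P)) ∩ S)' = {1,2,4,8,9,15}
Q ∖ (((Q ∪ R) ∩ (R ∪ P)) ∩ S)' = {3,5,6,7,11,12,14,17}

{3,5,6,7,11,12,14,17}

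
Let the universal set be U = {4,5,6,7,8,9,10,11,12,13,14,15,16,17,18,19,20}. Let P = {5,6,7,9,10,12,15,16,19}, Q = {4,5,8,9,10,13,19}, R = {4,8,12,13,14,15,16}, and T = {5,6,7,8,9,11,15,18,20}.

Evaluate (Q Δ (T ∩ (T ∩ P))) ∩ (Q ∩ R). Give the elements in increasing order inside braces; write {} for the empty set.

{4,8,13}

T ∩ P = {5,6,7,9,15}
T ∩ (T ∩ P) = {5,6,7,9,15}
Q Δ (T ∩ (T ∩ P)) = {4,6,7,8,10,13,15,19}
Q ∩ R = {4,8,13}
(Q Δ (T ∩ (T ∩ P))) ∩ (Q ∩ R) = {4,8,13}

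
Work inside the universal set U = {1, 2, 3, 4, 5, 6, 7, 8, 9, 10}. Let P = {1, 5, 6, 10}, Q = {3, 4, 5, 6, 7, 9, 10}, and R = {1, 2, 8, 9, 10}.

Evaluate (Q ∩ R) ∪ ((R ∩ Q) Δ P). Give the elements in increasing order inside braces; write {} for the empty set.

{1, 5, 6, 9, 10}

Q ∩ R = {9, 10}
R ∩ Q = {9, 10}
(R ∩ Q) Δ P = {1, 5, 6, 9}
(Q ∩ R) ∪ ((R ∩ Q) Δ P) = {1, 5, 6, 9, 10}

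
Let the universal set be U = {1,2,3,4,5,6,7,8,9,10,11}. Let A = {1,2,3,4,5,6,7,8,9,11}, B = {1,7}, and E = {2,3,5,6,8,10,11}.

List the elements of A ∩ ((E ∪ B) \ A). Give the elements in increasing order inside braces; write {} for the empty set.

E ∪ B = {1,2,3,5,6,7,8,10,11}
(E ∪ B) \ A = {10}
A ∩ ((E ∪ B) \ A) = {}

{}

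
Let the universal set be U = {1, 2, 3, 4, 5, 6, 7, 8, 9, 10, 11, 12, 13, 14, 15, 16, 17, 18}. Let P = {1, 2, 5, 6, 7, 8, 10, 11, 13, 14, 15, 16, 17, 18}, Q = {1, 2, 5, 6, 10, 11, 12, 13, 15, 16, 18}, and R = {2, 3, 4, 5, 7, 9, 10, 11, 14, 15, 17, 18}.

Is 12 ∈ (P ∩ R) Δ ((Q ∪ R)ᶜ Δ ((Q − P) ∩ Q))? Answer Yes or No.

Yes

12 ∉ P and 12 ∉ R, so 12 ∉ P ∩ R
12 ∈ Q and 12 ∉ R, so 12 ∈ Q ∪ R
12 ∉ (Q ∪ R)ᶜ since 12 ∈ (Q ∪ R)
12 ∈ Q and 12 ∉ P, so 12 ∈ Q − P
12 ∈ (Q − P) and 12 ∈ Q, so 12 ∈ (Q − P) ∩ Q
12 ∉ (Q ∪ R)ᶜ and 12 ∈ ((Q − P) ∩ Q), so 12 ∈ (Q ∪ R)ᶜ Δ ((Q − P) ∩ Q)
12 ∉ (P ∩ R) and 12 ∈ ((Q ∪ R)ᶜ Δ ((Q − P) ∩ Q)), so 12 ∈ (P ∩ R) Δ ((Q ∪ R)ᶜ Δ ((Q − P) ∩ Q))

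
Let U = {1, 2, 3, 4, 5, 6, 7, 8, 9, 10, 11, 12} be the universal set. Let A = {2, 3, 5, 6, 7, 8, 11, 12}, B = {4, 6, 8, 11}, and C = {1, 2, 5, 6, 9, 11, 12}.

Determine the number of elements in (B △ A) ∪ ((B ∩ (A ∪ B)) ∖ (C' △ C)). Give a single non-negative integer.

6

B △ A = {2, 3, 4, 5, 7, 12}
A ∪ B = {2, 3, 4, 5, 6, 7, 8, 11, 12}
B ∩ (A ∪ B) = {4, 6, 8, 11}
C' = {3, 4, 7, 8, 10}
C' △ C = {1, 2, 3, 4, 5, 6, 7, 8, 9, 10, 11, 12}
(B ∩ (A ∪ B)) ∖ (C' △ C) = {}
(B △ A) ∪ ((B ∩ (A ∪ B)) ∖ (C' △ C)) = {2, 3, 4, 5, 7, 12}
|(B △ A) ∪ ((B ∩ (A ∪ B)) ∖ (C' △ C))| = 6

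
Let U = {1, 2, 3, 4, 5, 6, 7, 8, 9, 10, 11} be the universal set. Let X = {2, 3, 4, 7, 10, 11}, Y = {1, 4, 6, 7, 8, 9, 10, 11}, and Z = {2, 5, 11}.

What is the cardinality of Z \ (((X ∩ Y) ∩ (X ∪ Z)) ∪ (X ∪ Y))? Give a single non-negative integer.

1

X ∩ Y = {4, 7, 10, 11}
X ∪ Z = {2, 3, 4, 5, 7, 10, 11}
(X ∩ Y) ∩ (X ∪ Z) = {4, 7, 10, 11}
X ∪ Y = {1, 2, 3, 4, 6, 7, 8, 9, 10, 11}
((X ∩ Y) ∩ (X ∪ Z)) ∪ (X ∪ Y) = {1, 2, 3, 4, 6, 7, 8, 9, 10, 11}
Z \ (((X ∩ Y) ∩ (X ∪ Z)) ∪ (X ∪ Y)) = {5}
|Z \ (((X ∩ Y) ∩ (X ∪ Z)) ∪ (X ∪ Y))| = 1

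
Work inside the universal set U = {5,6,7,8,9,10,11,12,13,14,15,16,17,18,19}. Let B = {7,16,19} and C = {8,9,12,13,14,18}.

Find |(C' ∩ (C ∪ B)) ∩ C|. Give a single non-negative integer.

C' = {5,6,7,10,11,15,16,17,19}
C ∪ B = {7,8,9,12,13,14,16,18,19}
C' ∩ (C ∪ B) = {7,16,19}
(C' ∩ (C ∪ B)) ∩ C = {}
|(C' ∩ (C ∪ B)) ∩ C| = 0

0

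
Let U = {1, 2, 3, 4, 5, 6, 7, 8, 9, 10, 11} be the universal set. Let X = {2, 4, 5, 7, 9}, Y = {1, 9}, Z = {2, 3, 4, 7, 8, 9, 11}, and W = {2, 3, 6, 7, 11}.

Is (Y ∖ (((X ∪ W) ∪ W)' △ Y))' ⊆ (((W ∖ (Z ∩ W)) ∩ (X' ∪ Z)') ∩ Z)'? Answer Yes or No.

X ∪ W = {2, 3, 4, 5, 6, 7, 9, 11}
(X ∪ W) ∪ W = {2, 3, 4, 5, 6, 7, 9, 11}
((X ∪ W) ∪ W)' = {1, 8, 10}
((X ∪ W) ∪ W)' △ Y = {8, 9, 10}
Y ∖ (((X ∪ W) ∪ W)' △ Y) = {1}
(Y ∖ (((X ∪ W) ∪ W)' △ Y))' = {2, 3, 4, 5, 6, 7, 8, 9, 10, 11}
Z ∩ W = {2, 3, 7, 11}
W ∖ (Z ∩ W) = {6}
X' = {1, 3, 6, 8, 10, 11}
X' ∪ Z = {1, 2, 3, 4, 6, 7, 8, 9, 10, 11}
(X' ∪ Z)' = {5}
(W ∖ (Z ∩ W)) ∩ (X' ∪ Z)' = {}
((W ∖ (Z ∩ W)) ∩ (X' ∪ Z)') ∩ Z = {}
(((W ∖ (Z ∩ W)) ∩ (X' ∪ Z)') ∩ Z)' = {1, 2, 3, 4, 5, 6, 7, 8, 9, 10, 11}
Every element of {2, 3, 4, 5, 6, 7, 8, 9, 10, 11} is in {1, 2, 3, 4, 5, 6, 7, 8, 9, 10, 11}, so (Y ∖ (((X ∪ W) ∪ W)' △ Y))' ⊆ (((W ∖ (Z ∩ W)) ∩ (X' ∪ Z)') ∩ Z)'.

Yes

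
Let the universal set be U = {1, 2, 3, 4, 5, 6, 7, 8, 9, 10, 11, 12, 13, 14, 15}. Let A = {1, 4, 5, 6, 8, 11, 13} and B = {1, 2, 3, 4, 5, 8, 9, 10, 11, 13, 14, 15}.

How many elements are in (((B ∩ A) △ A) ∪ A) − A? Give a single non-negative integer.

B ∩ A = {1, 4, 5, 8, 11, 13}
(B ∩ A) △ A = {6}
((B ∩ A) △ A) ∪ A = {1, 4, 5, 6, 8, 11, 13}
(((B ∩ A) △ A) ∪ A) − A = {}
|(((B ∩ A) △ A) ∪ A) − A| = 0

0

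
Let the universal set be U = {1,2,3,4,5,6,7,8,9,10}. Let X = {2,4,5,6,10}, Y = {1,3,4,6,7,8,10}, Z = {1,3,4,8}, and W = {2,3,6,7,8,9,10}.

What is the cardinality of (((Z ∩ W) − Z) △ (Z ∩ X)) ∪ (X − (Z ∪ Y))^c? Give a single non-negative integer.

8

Z ∩ W = {3,8}
(Z ∩ W) − Z = {}
Z ∩ X = {4}
((Z ∩ W) − Z) △ (Z ∩ X) = {4}
Z ∪ Y = {1,3,4,6,7,8,10}
X − (Z ∪ Y) = {2,5}
(X − (Z ∪ Y))^c = {1,3,4,6,7,8,9,10}
(((Z ∩ W) − Z) △ (Z ∩ X)) ∪ (X − (Z ∪ Y))^c = {1,3,4,6,7,8,9,10}
|(((Z ∩ W) − Z) △ (Z ∩ X)) ∪ (X − (Z ∪ Y))^c| = 8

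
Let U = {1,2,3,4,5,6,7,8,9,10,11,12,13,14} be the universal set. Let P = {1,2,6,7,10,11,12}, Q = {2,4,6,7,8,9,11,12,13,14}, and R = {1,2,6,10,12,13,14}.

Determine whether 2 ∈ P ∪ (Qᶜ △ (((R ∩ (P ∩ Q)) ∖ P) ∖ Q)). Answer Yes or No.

2 ∈ Q, so 2 ∉ Qᶜ
2 ∈ P and 2 ∈ Q, so 2 ∈ P ∩ Q
2 ∈ R and 2 ∈ (P ∩ Q), so 2 ∈ R ∩ (P ∩ Q)
2 ∈ (R ∩ (P ∩ Q)) and 2 ∈ P, so 2 ∉ (R ∩ (P ∩ Q)) ∖ P
2 ∉ ((R ∩ (P ∩ Q)) ∖ P) and 2 ∈ Q, so 2 ∉ ((R ∩ (P ∩ Q)) ∖ P) ∖ Q
2 ∉ Qᶜ and 2 ∉ (((R ∩ (P ∩ Q)) ∖ P) ∖ Q), so 2 ∉ Qᶜ △ (((R ∩ (P ∩ Q)) ∖ P) ∖ Q)
2 ∈ P and 2 ∉ (Qᶜ △ (((R ∩ (P ∩ Q)) ∖ P) ∖ Q)), so 2 ∈ P ∪ (Qᶜ △ (((R ∩ (P ∩ Q)) ∖ P) ∖ Q))

Yes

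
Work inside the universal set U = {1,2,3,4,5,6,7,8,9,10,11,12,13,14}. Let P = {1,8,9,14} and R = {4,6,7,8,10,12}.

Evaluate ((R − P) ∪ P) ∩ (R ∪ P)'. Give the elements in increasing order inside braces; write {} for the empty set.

{}

R − P = {4,6,7,10,12}
(R − P) ∪ P = {1,4,6,7,8,9,10,12,14}
R ∪ P = {1,4,6,7,8,9,10,12,14}
(R ∪ P)' = {2,3,5,11,13}
((R − P) ∪ P) ∩ (R ∪ P)' = {}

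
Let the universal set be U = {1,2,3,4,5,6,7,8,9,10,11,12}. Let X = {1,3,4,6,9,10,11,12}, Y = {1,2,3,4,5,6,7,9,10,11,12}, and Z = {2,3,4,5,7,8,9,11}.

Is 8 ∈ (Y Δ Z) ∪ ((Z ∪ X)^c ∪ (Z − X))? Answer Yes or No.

Yes

8 ∉ Y and 8 ∈ Z, so 8 ∈ Y Δ Z
8 ∈ Z and 8 ∉ X, so 8 ∈ Z ∪ X
8 ∉ (Z ∪ X)^c since 8 ∈ (Z ∪ X)
8 ∈ Z and 8 ∉ X, so 8 ∈ Z − X
8 ∉ (Z ∪ X)^c and 8 ∈ (Z − X), so 8 ∈ (Z ∪ X)^c ∪ (Z − X)
8 ∈ (Y Δ Z) and 8 ∈ ((Z ∪ X)^c ∪ (Z − X)), so 8 ∈ (Y Δ Z) ∪ ((Z ∪ X)^c ∪ (Z − X))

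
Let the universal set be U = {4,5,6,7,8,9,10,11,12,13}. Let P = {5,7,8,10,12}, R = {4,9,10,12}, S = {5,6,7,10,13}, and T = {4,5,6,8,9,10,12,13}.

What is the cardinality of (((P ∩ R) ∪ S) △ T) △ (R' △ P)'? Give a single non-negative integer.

P ∩ R = {10,12}
(P ∩ R) ∪ S = {5,6,7,10,12,13}
((P ∩ R) ∪ S) △ T = {4,7,8,9}
R' = {5,6,7,8,11,13}
R' △ P = {6,10,11,12,13}
(R' △ P)' = {4,5,7,8,9}
(((P ∩ R) ∪ S) △ T) △ (R' △ P)' = {5}
|(((P ∩ R) ∪ S) △ T) △ (R' △ P)'| = 1

1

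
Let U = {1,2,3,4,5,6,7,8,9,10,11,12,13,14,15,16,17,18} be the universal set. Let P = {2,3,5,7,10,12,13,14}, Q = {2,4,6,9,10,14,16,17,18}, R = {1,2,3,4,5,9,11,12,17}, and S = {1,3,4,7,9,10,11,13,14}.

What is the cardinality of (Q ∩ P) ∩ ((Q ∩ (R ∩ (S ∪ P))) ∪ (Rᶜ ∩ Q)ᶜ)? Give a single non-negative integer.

1

Q ∩ P = {2,10,14}
S ∪ P = {1,2,3,4,5,7,9,10,11,12,13,14}
R ∩ (S ∪ P) = {1,2,3,4,5,9,11,12}
Q ∩ (R ∩ (S ∪ P)) = {2,4,9}
Rᶜ = {6,7,8,10,13,14,15,16,18}
Rᶜ ∩ Q = {6,10,14,16,18}
(Rᶜ ∩ Q)ᶜ = {1,2,3,4,5,7,8,9,11,12,13,15,17}
(Q ∩ (R ∩ (S ∪ P))) ∪ (Rᶜ ∩ Q)ᶜ = {1,2,3,4,5,7,8,9,11,12,13,15,17}
(Q ∩ P) ∩ ((Q ∩ (R ∩ (S ∪ P))) ∪ (Rᶜ ∩ Q)ᶜ) = {2}
|(Q ∩ P) ∩ ((Q ∩ (R ∩ (S ∪ P))) ∪ (Rᶜ ∩ Q)ᶜ)| = 1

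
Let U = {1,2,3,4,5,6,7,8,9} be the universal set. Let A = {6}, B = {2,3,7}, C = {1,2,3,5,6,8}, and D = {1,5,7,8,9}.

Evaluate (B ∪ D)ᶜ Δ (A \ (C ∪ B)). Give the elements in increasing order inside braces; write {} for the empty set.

{4,6}

B ∪ D = {1,2,3,5,7,8,9}
(B ∪ D)ᶜ = {4,6}
C ∪ B = {1,2,3,5,6,7,8}
A \ (C ∪ B) = {}
(B ∪ D)ᶜ Δ (A \ (C ∪ B)) = {4,6}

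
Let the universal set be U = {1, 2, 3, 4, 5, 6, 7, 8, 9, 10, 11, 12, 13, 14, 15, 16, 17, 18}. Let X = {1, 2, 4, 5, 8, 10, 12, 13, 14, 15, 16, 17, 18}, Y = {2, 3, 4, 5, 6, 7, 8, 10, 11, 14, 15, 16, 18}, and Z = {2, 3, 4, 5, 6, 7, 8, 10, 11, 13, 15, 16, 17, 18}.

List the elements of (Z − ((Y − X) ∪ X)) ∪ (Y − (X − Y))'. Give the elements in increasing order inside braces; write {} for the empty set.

Y − X = {3, 6, 7, 11}
(Y − X) ∪ X = {1, 2, 3, 4, 5, 6, 7, 8, 10, 11, 12, 13, 14, 15, 16, 17, 18}
Z − ((Y − X) ∪ X) = {}
X − Y = {1, 12, 13, 17}
Y − (X − Y) = {2, 3, 4, 5, 6, 7, 8, 10, 11, 14, 15, 16, 18}
(Y − (X − Y))' = {1, 9, 12, 13, 17}
(Z − ((Y − X) ∪ X)) ∪ (Y − (X − Y))' = {1, 9, 12, 13, 17}

{1, 9, 12, 13, 17}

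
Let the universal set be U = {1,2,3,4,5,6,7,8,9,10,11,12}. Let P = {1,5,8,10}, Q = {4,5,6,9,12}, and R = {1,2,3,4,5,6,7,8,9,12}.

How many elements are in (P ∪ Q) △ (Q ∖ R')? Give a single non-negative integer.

3

P ∪ Q = {1,4,5,6,8,9,10,12}
R' = {10,11}
Q ∖ R' = {4,5,6,9,12}
(P ∪ Q) △ (Q ∖ R') = {1,8,10}
|(P ∪ Q) △ (Q ∖ R')| = 3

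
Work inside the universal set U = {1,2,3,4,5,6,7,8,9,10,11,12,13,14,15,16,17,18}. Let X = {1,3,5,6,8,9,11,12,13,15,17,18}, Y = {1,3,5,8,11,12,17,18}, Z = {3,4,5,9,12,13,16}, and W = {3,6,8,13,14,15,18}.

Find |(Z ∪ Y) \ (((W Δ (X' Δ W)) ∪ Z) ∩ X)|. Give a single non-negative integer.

7

Z ∪ Y = {1,3,4,5,8,9,11,12,13,16,17,18}
X' = {2,4,7,10,14,16}
X' Δ W = {2,3,4,6,7,8,10,13,15,16,18}
W Δ (X' Δ W) = {2,4,7,10,14,16}
(W Δ (X' Δ W)) ∪ Z = {2,3,4,5,7,9,10,12,13,14,16}
((W Δ (X' Δ W)) ∪ Z) ∩ X = {3,5,9,12,13}
(Z ∪ Y) \ (((W Δ (X' Δ W)) ∪ Z) ∩ X) = {1,4,8,11,16,17,18}
|(Z ∪ Y) \ (((W Δ (X' Δ W)) ∪ Z) ∩ X)| = 7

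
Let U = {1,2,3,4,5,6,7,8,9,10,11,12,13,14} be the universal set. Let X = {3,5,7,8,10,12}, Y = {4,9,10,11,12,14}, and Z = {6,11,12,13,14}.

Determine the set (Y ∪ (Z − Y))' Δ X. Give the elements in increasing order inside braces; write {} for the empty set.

{1,2,10,12}

Z − Y = {6,13}
Y ∪ (Z − Y) = {4,6,9,10,11,12,13,14}
(Y ∪ (Z − Y))' = {1,2,3,5,7,8}
(Y ∪ (Z − Y))' Δ X = {1,2,10,12}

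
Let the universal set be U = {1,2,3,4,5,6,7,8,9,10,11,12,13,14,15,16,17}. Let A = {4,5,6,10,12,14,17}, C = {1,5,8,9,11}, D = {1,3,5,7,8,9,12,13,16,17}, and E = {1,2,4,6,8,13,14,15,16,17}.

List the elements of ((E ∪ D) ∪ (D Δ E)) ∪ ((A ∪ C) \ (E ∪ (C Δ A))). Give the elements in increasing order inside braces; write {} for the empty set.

{1,2,3,4,5,6,7,8,9,12,13,14,15,16,17}

E ∪ D = {1,2,3,4,5,6,7,8,9,12,13,14,15,16,17}
D Δ E = {2,3,4,5,6,7,9,12,14,15}
(E ∪ D) ∪ (D Δ E) = {1,2,3,4,5,6,7,8,9,12,13,14,15,16,17}
A ∪ C = {1,4,5,6,8,9,10,11,12,14,17}
C Δ A = {1,4,6,8,9,10,11,12,14,17}
E ∪ (C Δ A) = {1,2,4,6,8,9,10,11,12,13,14,15,16,17}
(A ∪ C) \ (E ∪ (C Δ A)) = {5}
((E ∪ D) ∪ (D Δ E)) ∪ ((A ∪ C) \ (E ∪ (C Δ A))) = {1,2,3,4,5,6,7,8,9,12,13,14,15,16,17}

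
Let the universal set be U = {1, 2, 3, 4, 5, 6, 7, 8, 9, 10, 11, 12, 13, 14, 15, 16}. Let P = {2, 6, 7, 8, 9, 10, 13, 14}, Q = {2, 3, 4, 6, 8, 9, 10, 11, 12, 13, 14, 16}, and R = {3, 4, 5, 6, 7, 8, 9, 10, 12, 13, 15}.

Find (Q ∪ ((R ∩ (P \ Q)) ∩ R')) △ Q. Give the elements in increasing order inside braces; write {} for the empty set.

{}

P \ Q = {7}
R ∩ (P \ Q) = {7}
R' = {1, 2, 11, 14, 16}
(R ∩ (P \ Q)) ∩ R' = {}
Q ∪ ((R ∩ (P \ Q)) ∩ R') = {2, 3, 4, 6, 8, 9, 10, 11, 12, 13, 14, 16}
(Q ∪ ((R ∩ (P \ Q)) ∩ R')) △ Q = {}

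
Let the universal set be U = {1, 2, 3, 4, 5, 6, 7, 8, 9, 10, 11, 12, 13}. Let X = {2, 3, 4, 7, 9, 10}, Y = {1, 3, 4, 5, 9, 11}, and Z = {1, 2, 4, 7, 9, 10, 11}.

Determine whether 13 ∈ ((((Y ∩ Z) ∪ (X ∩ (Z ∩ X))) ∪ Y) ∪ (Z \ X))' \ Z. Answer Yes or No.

Yes

13 ∉ Y and 13 ∉ Z, so 13 ∉ Y ∩ Z
13 ∉ Z and 13 ∉ X, so 13 ∉ Z ∩ X
13 ∉ X and 13 ∉ (Z ∩ X), so 13 ∉ X ∩ (Z ∩ X)
13 ∉ (Y ∩ Z) and 13 ∉ (X ∩ (Z ∩ X)), so 13 ∉ (Y ∩ Z) ∪ (X ∩ (Z ∩ X))
13 ∉ ((Y ∩ Z) ∪ (X ∩ (Z ∩ X))) and 13 ∉ Y, so 13 ∉ ((Y ∩ Z) ∪ (X ∩ (Z ∩ X))) ∪ Y
13 ∉ Z and 13 ∉ X, so 13 ∉ Z \ X
13 ∉ (((Y ∩ Z) ∪ (X ∩ (Z ∩ X))) ∪ Y) and 13 ∉ (Z \ X), so 13 ∉ (((Y ∩ Z) ∪ (X ∩ (Z ∩ X))) ∪ Y) ∪ (Z \ X)
13 ∈ ((((Y ∩ Z) ∪ (X ∩ (Z ∩ X))) ∪ Y) ∪ (Z \ X))' since 13 ∉ ((((Y ∩ Z) ∪ (X ∩ (Z ∩ X))) ∪ Y) ∪ (Z \ X))
13 ∈ ((((Y ∩ Z) ∪ (X ∩ (Z ∩ X))) ∪ Y) ∪ (Z \ X))' and 13 ∉ Z, so 13 ∈ ((((Y ∩ Z) ∪ (X ∩ (Z ∩ X))) ∪ Y) ∪ (Z \ X))' \ Z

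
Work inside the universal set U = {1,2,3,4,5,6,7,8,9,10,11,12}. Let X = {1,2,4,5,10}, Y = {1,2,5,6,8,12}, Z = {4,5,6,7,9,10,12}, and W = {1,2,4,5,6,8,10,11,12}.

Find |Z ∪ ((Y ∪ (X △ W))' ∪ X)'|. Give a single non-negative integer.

X △ W = {6,8,11,12}
Y ∪ (X △ W) = {1,2,5,6,8,11,12}
(Y ∪ (X △ W))' = {3,4,7,9,10}
(Y ∪ (X △ W))' ∪ X = {1,2,3,4,5,7,9,10}
((Y ∪ (X △ W))' ∪ X)' = {6,8,11,12}
Z ∪ ((Y ∪ (X △ W))' ∪ X)' = {4,5,6,7,8,9,10,11,12}
|Z ∪ ((Y ∪ (X △ W))' ∪ X)'| = 9

9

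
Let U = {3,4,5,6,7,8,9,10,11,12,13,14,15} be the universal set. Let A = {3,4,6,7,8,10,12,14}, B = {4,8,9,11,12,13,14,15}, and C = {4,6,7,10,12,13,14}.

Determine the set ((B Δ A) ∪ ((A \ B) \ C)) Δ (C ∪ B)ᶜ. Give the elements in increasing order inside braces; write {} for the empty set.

{5,6,7,9,10,11,13,15}

B Δ A = {3,6,7,9,10,11,13,15}
A \ B = {3,6,7,10}
(A \ B) \ C = {3}
(B Δ A) ∪ ((A \ B) \ C) = {3,6,7,9,10,11,13,15}
C ∪ B = {4,6,7,8,9,10,11,12,13,14,15}
(C ∪ B)ᶜ = {3,5}
((B Δ A) ∪ ((A \ B) \ C)) Δ (C ∪ B)ᶜ = {5,6,7,9,10,11,13,15}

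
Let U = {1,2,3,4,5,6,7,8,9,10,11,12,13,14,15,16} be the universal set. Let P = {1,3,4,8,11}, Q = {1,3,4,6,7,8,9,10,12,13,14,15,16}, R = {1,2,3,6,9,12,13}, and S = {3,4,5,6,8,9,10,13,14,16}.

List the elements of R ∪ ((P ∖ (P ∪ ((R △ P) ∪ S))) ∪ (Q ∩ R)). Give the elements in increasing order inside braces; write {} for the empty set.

R △ P = {2,4,6,8,9,11,12,13}
(R △ P) ∪ S = {2,3,4,5,6,8,9,10,11,12,13,14,16}
P ∪ ((R △ P) ∪ S) = {1,2,3,4,5,6,8,9,10,11,12,13,14,16}
P ∖ (P ∪ ((R △ P) ∪ S)) = {}
Q ∩ R = {1,3,6,9,12,13}
(P ∖ (P ∪ ((R △ P) ∪ S))) ∪ (Q ∩ R) = {1,3,6,9,12,13}
R ∪ ((P ∖ (P ∪ ((R △ P) ∪ S))) ∪ (Q ∩ R)) = {1,2,3,6,9,12,13}

{1,2,3,6,9,12,13}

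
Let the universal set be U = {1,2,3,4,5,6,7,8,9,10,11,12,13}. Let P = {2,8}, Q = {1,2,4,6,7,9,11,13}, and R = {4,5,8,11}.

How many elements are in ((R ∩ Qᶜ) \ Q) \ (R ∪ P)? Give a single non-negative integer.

0

Qᶜ = {3,5,8,10,12}
R ∩ Qᶜ = {5,8}
(R ∩ Qᶜ) \ Q = {5,8}
R ∪ P = {2,4,5,8,11}
((R ∩ Qᶜ) \ Q) \ (R ∪ P) = {}
|((R ∩ Qᶜ) \ Q) \ (R ∪ P)| = 0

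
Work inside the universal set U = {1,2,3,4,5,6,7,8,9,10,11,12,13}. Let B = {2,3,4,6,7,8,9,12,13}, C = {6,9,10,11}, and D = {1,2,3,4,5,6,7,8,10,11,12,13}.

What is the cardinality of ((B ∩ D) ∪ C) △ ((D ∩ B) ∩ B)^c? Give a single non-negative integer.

10

B ∩ D = {2,3,4,6,7,8,12,13}
(B ∩ D) ∪ C = {2,3,4,6,7,8,9,10,11,12,13}
D ∩ B = {2,3,4,6,7,8,12,13}
(D ∩ B) ∩ B = {2,3,4,6,7,8,12,13}
((D ∩ B) ∩ B)^c = {1,5,9,10,11}
((B ∩ D) ∪ C) △ ((D ∩ B) ∩ B)^c = {1,2,3,4,5,6,7,8,12,13}
|((B ∩ D) ∪ C) △ ((D ∩ B) ∩ B)^c| = 10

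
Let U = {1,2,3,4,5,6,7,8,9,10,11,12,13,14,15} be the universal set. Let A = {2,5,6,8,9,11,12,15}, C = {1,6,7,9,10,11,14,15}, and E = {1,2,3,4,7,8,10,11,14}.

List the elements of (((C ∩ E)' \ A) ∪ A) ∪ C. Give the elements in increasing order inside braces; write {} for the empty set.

{1,2,3,4,5,6,7,8,9,10,11,12,13,14,15}

C ∩ E = {1,7,10,11,14}
(C ∩ E)' = {2,3,4,5,6,8,9,12,13,15}
(C ∩ E)' \ A = {3,4,13}
((C ∩ E)' \ A) ∪ A = {2,3,4,5,6,8,9,11,12,13,15}
(((C ∩ E)' \ A) ∪ A) ∪ C = {1,2,3,4,5,6,7,8,9,10,11,12,13,14,15}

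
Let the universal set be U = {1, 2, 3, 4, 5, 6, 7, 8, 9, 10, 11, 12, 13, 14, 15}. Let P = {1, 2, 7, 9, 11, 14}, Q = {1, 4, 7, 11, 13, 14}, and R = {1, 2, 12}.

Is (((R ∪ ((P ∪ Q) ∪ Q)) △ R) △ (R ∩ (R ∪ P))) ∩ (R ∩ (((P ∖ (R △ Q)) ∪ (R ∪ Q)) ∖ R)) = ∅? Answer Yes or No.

P ∪ Q = {1, 2, 4, 7, 9, 11, 13, 14}
(P ∪ Q) ∪ Q = {1, 2, 4, 7, 9, 11, 13, 14}
R ∪ ((P ∪ Q) ∪ Q) = {1, 2, 4, 7, 9, 11, 12, 13, 14}
(R ∪ ((P ∪ Q) ∪ Q)) △ R = {4, 7, 9, 11, 13, 14}
R ∪ P = {1, 2, 7, 9, 11, 12, 14}
R ∩ (R ∪ P) = {1, 2, 12}
((R ∪ ((P ∪ Q) ∪ Q)) △ R) △ (R ∩ (R ∪ P)) = {1, 2, 4, 7, 9, 11, 12, 13, 14}
R △ Q = {2, 4, 7, 11, 12, 13, 14}
P ∖ (R △ Q) = {1, 9}
R ∪ Q = {1, 2, 4, 7, 11, 12, 13, 14}
(P ∖ (R △ Q)) ∪ (R ∪ Q) = {1, 2, 4, 7, 9, 11, 12, 13, 14}
((P ∖ (R △ Q)) ∪ (R ∪ Q)) ∖ R = {4, 7, 9, 11, 13, 14}
R ∩ (((P ∖ (R △ Q)) ∪ (R ∪ Q)) ∖ R) = {}
{1, 2, 4, 7, 9, 11, 12, 13, 14} and {} share no elements.

Yes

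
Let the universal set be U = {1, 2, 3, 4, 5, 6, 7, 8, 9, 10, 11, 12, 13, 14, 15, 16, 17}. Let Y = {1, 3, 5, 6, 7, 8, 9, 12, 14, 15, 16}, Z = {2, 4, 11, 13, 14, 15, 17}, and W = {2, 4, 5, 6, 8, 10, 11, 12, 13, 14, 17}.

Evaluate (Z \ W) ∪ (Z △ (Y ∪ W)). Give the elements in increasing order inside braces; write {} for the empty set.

{1, 3, 5, 6, 7, 8, 9, 10, 12, 15, 16}

Z \ W = {15}
Y ∪ W = {1, 2, 3, 4, 5, 6, 7, 8, 9, 10, 11, 12, 13, 14, 15, 16, 17}
Z △ (Y ∪ W) = {1, 3, 5, 6, 7, 8, 9, 10, 12, 16}
(Z \ W) ∪ (Z △ (Y ∪ W)) = {1, 3, 5, 6, 7, 8, 9, 10, 12, 15, 16}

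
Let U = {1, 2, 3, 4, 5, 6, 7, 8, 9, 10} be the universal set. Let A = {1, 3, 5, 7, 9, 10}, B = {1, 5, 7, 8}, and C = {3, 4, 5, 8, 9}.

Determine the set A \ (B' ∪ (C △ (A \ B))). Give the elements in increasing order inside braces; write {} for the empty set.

{1, 7}

B' = {2, 3, 4, 6, 9, 10}
A \ B = {3, 9, 10}
C △ (A \ B) = {4, 5, 8, 10}
B' ∪ (C △ (A \ B)) = {2, 3, 4, 5, 6, 8, 9, 10}
A \ (B' ∪ (C △ (A \ B))) = {1, 7}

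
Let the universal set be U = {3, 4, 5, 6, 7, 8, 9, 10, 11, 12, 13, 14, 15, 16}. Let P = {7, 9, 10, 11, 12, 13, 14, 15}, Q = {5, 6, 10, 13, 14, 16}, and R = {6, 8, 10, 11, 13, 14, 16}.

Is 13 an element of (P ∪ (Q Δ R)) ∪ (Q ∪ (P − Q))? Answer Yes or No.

13 ∈ Q and 13 ∈ R, so 13 ∉ Q Δ R
13 ∈ P and 13 ∉ (Q Δ R), so 13 ∈ P ∪ (Q Δ R)
13 ∈ P and 13 ∈ Q, so 13 ∉ P − Q
13 ∈ Q and 13 ∉ (P − Q), so 13 ∈ Q ∪ (P − Q)
13 ∈ (P ∪ (Q Δ R)) and 13 ∈ (Q ∪ (P − Q)), so 13 ∈ (P ∪ (Q Δ R)) ∪ (Q ∪ (P − Q))

Yes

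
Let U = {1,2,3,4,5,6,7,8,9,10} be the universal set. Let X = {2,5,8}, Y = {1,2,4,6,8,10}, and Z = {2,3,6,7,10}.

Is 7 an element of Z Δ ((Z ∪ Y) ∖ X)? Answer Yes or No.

No

7 ∈ Z and 7 ∉ Y, so 7 ∈ Z ∪ Y
7 ∈ (Z ∪ Y) and 7 ∉ X, so 7 ∈ (Z ∪ Y) ∖ X
7 ∈ Z and 7 ∈ ((Z ∪ Y) ∖ X), so 7 ∉ Z Δ ((Z ∪ Y) ∖ X)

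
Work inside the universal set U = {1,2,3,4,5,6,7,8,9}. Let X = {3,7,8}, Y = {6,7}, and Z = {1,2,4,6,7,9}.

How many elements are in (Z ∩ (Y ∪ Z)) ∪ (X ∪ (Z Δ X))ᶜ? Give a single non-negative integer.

Y ∪ Z = {1,2,4,6,7,9}
Z ∩ (Y ∪ Z) = {1,2,4,6,7,9}
Z Δ X = {1,2,3,4,6,8,9}
X ∪ (Z Δ X) = {1,2,3,4,6,7,8,9}
(X ∪ (Z Δ X))ᶜ = {5}
(Z ∩ (Y ∪ Z)) ∪ (X ∪ (Z Δ X))ᶜ = {1,2,4,5,6,7,9}
|(Z ∩ (Y ∪ Z)) ∪ (X ∪ (Z Δ X))ᶜ| = 7

7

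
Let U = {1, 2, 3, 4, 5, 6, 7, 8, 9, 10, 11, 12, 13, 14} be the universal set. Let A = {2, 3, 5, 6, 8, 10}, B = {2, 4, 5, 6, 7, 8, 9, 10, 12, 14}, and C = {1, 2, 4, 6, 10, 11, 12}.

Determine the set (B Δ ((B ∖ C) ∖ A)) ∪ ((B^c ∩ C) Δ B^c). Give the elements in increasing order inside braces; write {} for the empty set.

B ∖ C = {5, 7, 8, 9, 14}
(B ∖ C) ∖ A = {7, 9, 14}
B Δ ((B ∖ C) ∖ A) = {2, 4, 5, 6, 8, 10, 12}
B^c = {1, 3, 11, 13}
B^c ∩ C = {1, 11}
(B^c ∩ C) Δ B^c = {3, 13}
(B Δ ((B ∖ C) ∖ A)) ∪ ((B^c ∩ C) Δ B^c) = {2, 3, 4, 5, 6, 8, 10, 12, 13}

{2, 3, 4, 5, 6, 8, 10, 12, 13}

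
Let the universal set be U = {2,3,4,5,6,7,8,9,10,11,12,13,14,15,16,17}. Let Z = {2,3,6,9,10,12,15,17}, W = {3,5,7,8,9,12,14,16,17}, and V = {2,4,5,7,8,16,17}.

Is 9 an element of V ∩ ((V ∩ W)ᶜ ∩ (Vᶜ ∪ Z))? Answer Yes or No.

9 ∉ V and 9 ∈ W, so 9 ∉ V ∩ W
9 ∈ (V ∩ W)ᶜ since 9 ∉ (V ∩ W)
9 ∉ V, so 9 ∈ Vᶜ
9 ∈ Vᶜ and 9 ∈ Z, so 9 ∈ Vᶜ ∪ Z
9 ∈ (V ∩ W)ᶜ and 9 ∈ (Vᶜ ∪ Z), so 9 ∈ (V ∩ W)ᶜ ∩ (Vᶜ ∪ Z)
9 ∉ V and 9 ∈ ((V ∩ W)ᶜ ∩ (Vᶜ ∪ Z)), so 9 ∉ V ∩ ((V ∩ W)ᶜ ∩ (Vᶜ ∪ Z))

No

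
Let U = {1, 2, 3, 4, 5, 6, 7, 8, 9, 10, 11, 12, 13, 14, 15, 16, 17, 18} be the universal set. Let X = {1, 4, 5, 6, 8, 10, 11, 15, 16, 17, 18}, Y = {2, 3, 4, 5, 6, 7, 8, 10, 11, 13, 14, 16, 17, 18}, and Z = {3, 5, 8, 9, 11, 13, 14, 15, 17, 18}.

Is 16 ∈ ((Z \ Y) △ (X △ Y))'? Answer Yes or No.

Yes

16 ∉ Z and 16 ∈ Y, so 16 ∉ Z \ Y
16 ∈ X and 16 ∈ Y, so 16 ∉ X △ Y
16 ∉ (Z \ Y) and 16 ∉ (X △ Y), so 16 ∉ (Z \ Y) △ (X △ Y)
16 ∈ ((Z \ Y) △ (X △ Y))' since 16 ∉ ((Z \ Y) △ (X △ Y))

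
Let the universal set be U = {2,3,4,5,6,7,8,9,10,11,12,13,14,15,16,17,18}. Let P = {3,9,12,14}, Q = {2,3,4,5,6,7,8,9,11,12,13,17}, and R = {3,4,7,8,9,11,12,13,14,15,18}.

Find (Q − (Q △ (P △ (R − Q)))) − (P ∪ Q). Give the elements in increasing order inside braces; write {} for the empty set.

R − Q = {14,15,18}
P △ (R − Q) = {3,9,12,15,18}
Q △ (P △ (R − Q)) = {2,4,5,6,7,8,11,13,15,17,18}
Q − (Q △ (P △ (R − Q))) = {3,9,12}
P ∪ Q = {2,3,4,5,6,7,8,9,11,12,13,14,17}
(Q − (Q △ (P △ (R − Q)))) − (P ∪ Q) = {}

{}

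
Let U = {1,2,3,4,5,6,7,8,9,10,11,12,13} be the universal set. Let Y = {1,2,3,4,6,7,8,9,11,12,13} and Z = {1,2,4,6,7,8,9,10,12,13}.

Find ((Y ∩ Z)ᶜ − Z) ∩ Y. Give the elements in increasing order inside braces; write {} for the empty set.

{3,11}

Y ∩ Z = {1,2,4,6,7,8,9,12,13}
(Y ∩ Z)ᶜ = {3,5,10,11}
(Y ∩ Z)ᶜ − Z = {3,5,11}
((Y ∩ Z)ᶜ − Z) ∩ Y = {3,11}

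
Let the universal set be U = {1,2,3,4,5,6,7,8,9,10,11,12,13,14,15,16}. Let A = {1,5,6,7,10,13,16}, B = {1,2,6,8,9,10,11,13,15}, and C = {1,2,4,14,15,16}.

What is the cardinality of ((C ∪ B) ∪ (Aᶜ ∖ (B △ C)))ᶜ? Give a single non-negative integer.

2

C ∪ B = {1,2,4,6,8,9,10,11,13,14,15,16}
Aᶜ = {2,3,4,8,9,11,12,14,15}
B △ C = {4,6,8,9,10,11,13,14,16}
Aᶜ ∖ (B △ C) = {2,3,12,15}
(C ∪ B) ∪ (Aᶜ ∖ (B △ C)) = {1,2,3,4,6,8,9,10,11,12,13,14,15,16}
((C ∪ B) ∪ (Aᶜ ∖ (B △ C)))ᶜ = {5,7}
|((C ∪ B) ∪ (Aᶜ ∖ (B △ C)))ᶜ| = 2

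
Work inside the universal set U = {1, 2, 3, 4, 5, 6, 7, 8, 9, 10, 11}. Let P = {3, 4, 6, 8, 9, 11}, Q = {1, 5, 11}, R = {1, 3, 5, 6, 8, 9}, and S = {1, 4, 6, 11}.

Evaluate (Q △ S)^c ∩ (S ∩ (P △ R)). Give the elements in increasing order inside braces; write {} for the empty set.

Q △ S = {4, 5, 6}
(Q △ S)^c = {1, 2, 3, 7, 8, 9, 10, 11}
P △ R = {1, 4, 5, 11}
S ∩ (P △ R) = {1, 4, 11}
(Q △ S)^c ∩ (S ∩ (P △ R)) = {1, 11}

{1, 11}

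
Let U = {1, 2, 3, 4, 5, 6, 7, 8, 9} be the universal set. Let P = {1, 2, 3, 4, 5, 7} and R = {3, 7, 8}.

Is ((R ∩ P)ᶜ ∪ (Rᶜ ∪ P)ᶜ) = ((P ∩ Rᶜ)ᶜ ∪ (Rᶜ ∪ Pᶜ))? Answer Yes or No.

R ∩ P = {3, 7}
(R ∩ P)ᶜ = {1, 2, 4, 5, 6, 8, 9}
Rᶜ = {1, 2, 4, 5, 6, 9}
Rᶜ ∪ P = {1, 2, 3, 4, 5, 6, 7, 9}
(Rᶜ ∪ P)ᶜ = {8}
(R ∩ P)ᶜ ∪ (Rᶜ ∪ P)ᶜ = {1, 2, 4, 5, 6, 8, 9}
P ∩ Rᶜ = {1, 2, 4, 5}
(P ∩ Rᶜ)ᶜ = {3, 6, 7, 8, 9}
Pᶜ = {6, 8, 9}
Rᶜ ∪ Pᶜ = {1, 2, 4, 5, 6, 8, 9}
(P ∩ Rᶜ)ᶜ ∪ (Rᶜ ∪ Pᶜ) = {1, 2, 3, 4, 5, 6, 7, 8, 9}
3 ∈ (P ∩ Rᶜ)ᶜ ∪ (Rᶜ ∪ Pᶜ) but 3 ∉ (R ∩ P)ᶜ ∪ (Rᶜ ∪ P)ᶜ, so they differ.

No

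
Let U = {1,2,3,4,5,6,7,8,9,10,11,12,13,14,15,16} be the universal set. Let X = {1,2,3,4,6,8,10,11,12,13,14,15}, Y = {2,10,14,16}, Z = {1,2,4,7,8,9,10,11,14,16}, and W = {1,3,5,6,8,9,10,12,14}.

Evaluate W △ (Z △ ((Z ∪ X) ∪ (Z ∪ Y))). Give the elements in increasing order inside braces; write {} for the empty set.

Z ∪ X = {1,2,3,4,6,7,8,9,10,11,12,13,14,15,16}
Z ∪ Y = {1,2,4,7,8,9,10,11,14,16}
(Z ∪ X) ∪ (Z ∪ Y) = {1,2,3,4,6,7,8,9,10,11,12,13,14,15,16}
Z △ ((Z ∪ X) ∪ (Z ∪ Y)) = {3,6,12,13,15}
W △ (Z △ ((Z ∪ X) ∪ (Z ∪ Y))) = {1,5,8,9,10,13,14,15}

{1,5,8,9,10,13,14,15}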